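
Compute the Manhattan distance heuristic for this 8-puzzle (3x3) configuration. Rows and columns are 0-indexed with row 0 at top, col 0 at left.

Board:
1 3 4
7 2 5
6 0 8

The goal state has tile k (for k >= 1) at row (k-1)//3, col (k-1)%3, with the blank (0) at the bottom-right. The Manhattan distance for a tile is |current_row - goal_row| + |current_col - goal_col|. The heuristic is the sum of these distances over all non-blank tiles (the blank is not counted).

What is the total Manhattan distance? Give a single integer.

Answer: 11

Derivation:
Tile 1: (0,0)->(0,0) = 0
Tile 3: (0,1)->(0,2) = 1
Tile 4: (0,2)->(1,0) = 3
Tile 7: (1,0)->(2,0) = 1
Tile 2: (1,1)->(0,1) = 1
Tile 5: (1,2)->(1,1) = 1
Tile 6: (2,0)->(1,2) = 3
Tile 8: (2,2)->(2,1) = 1
Sum: 0 + 1 + 3 + 1 + 1 + 1 + 3 + 1 = 11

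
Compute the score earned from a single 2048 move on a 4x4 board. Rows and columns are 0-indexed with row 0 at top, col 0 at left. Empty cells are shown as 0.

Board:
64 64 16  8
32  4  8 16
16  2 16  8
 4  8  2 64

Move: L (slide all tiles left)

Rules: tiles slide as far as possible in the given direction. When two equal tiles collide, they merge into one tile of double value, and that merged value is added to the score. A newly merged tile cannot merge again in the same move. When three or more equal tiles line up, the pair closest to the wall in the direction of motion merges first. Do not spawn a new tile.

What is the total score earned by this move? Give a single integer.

Answer: 128

Derivation:
Slide left:
row 0: [64, 64, 16, 8] -> [128, 16, 8, 0]  score +128 (running 128)
row 1: [32, 4, 8, 16] -> [32, 4, 8, 16]  score +0 (running 128)
row 2: [16, 2, 16, 8] -> [16, 2, 16, 8]  score +0 (running 128)
row 3: [4, 8, 2, 64] -> [4, 8, 2, 64]  score +0 (running 128)
Board after move:
128  16   8   0
 32   4   8  16
 16   2  16   8
  4   8   2  64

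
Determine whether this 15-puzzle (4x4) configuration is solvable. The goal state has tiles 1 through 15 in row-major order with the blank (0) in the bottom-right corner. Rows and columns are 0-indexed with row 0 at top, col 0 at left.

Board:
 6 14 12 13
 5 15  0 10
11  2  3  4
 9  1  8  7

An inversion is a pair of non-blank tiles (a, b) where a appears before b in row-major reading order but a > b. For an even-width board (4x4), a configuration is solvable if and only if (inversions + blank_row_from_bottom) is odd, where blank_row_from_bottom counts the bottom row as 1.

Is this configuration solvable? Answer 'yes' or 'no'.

Inversions: 71
Blank is in row 1 (0-indexed from top), which is row 3 counting from the bottom (bottom = 1).
71 + 3 = 74, which is even, so the puzzle is not solvable.

Answer: no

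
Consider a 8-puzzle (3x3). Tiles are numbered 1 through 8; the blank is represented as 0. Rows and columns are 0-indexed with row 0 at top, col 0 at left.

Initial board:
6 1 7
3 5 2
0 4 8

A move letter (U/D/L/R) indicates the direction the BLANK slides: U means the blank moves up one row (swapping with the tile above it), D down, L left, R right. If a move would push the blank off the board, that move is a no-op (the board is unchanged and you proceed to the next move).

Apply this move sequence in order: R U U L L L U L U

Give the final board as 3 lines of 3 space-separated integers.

Answer: 0 6 7
3 1 2
4 5 8

Derivation:
After move 1 (R):
6 1 7
3 5 2
4 0 8

After move 2 (U):
6 1 7
3 0 2
4 5 8

After move 3 (U):
6 0 7
3 1 2
4 5 8

After move 4 (L):
0 6 7
3 1 2
4 5 8

After move 5 (L):
0 6 7
3 1 2
4 5 8

After move 6 (L):
0 6 7
3 1 2
4 5 8

After move 7 (U):
0 6 7
3 1 2
4 5 8

After move 8 (L):
0 6 7
3 1 2
4 5 8

After move 9 (U):
0 6 7
3 1 2
4 5 8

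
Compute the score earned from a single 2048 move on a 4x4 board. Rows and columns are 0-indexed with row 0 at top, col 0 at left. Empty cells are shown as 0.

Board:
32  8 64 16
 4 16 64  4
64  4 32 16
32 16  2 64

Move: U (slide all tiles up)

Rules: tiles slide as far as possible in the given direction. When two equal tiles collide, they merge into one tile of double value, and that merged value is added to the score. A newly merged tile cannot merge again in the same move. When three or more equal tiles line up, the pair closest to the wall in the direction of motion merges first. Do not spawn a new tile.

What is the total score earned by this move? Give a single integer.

Slide up:
col 0: [32, 4, 64, 32] -> [32, 4, 64, 32]  score +0 (running 0)
col 1: [8, 16, 4, 16] -> [8, 16, 4, 16]  score +0 (running 0)
col 2: [64, 64, 32, 2] -> [128, 32, 2, 0]  score +128 (running 128)
col 3: [16, 4, 16, 64] -> [16, 4, 16, 64]  score +0 (running 128)
Board after move:
 32   8 128  16
  4  16  32   4
 64   4   2  16
 32  16   0  64

Answer: 128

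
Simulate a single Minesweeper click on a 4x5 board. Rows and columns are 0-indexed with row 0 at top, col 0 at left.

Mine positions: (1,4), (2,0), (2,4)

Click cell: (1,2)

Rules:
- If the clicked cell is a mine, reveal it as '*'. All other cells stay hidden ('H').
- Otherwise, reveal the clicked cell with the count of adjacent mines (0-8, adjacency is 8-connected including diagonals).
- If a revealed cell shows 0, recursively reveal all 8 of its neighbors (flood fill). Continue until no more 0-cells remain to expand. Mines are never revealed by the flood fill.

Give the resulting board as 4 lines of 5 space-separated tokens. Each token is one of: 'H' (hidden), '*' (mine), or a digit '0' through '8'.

0 0 0 1 H
1 1 0 2 H
H 1 0 2 H
H 1 0 1 H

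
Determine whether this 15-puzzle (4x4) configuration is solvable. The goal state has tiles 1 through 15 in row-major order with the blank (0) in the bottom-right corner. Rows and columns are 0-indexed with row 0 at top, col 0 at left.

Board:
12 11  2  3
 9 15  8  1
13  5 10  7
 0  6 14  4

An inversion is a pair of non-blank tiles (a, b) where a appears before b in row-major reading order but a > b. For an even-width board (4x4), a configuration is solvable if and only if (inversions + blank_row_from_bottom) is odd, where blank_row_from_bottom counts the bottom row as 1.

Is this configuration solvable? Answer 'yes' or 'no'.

Answer: yes

Derivation:
Inversions: 56
Blank is in row 3 (0-indexed from top), which is row 1 counting from the bottom (bottom = 1).
56 + 1 = 57, which is odd, so the puzzle is solvable.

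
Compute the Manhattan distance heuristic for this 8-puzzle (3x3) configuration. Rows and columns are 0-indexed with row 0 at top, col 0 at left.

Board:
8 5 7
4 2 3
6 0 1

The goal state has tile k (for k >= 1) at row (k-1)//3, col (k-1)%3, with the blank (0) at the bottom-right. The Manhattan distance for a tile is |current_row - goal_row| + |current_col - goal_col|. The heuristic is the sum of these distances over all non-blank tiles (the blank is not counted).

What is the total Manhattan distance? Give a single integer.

Tile 8: (0,0)->(2,1) = 3
Tile 5: (0,1)->(1,1) = 1
Tile 7: (0,2)->(2,0) = 4
Tile 4: (1,0)->(1,0) = 0
Tile 2: (1,1)->(0,1) = 1
Tile 3: (1,2)->(0,2) = 1
Tile 6: (2,0)->(1,2) = 3
Tile 1: (2,2)->(0,0) = 4
Sum: 3 + 1 + 4 + 0 + 1 + 1 + 3 + 4 = 17

Answer: 17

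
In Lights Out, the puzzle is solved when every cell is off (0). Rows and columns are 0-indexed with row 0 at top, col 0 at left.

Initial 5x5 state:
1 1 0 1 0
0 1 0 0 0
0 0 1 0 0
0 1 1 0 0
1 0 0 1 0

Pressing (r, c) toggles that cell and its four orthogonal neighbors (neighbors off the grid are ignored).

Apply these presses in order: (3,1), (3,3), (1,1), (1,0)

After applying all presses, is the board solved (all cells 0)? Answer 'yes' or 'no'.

After press 1 at (3,1):
1 1 0 1 0
0 1 0 0 0
0 1 1 0 0
1 0 0 0 0
1 1 0 1 0

After press 2 at (3,3):
1 1 0 1 0
0 1 0 0 0
0 1 1 1 0
1 0 1 1 1
1 1 0 0 0

After press 3 at (1,1):
1 0 0 1 0
1 0 1 0 0
0 0 1 1 0
1 0 1 1 1
1 1 0 0 0

After press 4 at (1,0):
0 0 0 1 0
0 1 1 0 0
1 0 1 1 0
1 0 1 1 1
1 1 0 0 0

Lights still on: 12

Answer: no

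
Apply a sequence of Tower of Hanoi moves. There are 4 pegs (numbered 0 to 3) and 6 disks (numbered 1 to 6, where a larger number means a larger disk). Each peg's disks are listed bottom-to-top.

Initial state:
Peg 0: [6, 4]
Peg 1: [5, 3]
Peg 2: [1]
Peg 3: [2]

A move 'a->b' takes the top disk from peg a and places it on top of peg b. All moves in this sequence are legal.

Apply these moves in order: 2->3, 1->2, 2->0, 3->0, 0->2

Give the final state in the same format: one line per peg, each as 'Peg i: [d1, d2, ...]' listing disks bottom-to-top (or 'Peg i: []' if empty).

After move 1 (2->3):
Peg 0: [6, 4]
Peg 1: [5, 3]
Peg 2: []
Peg 3: [2, 1]

After move 2 (1->2):
Peg 0: [6, 4]
Peg 1: [5]
Peg 2: [3]
Peg 3: [2, 1]

After move 3 (2->0):
Peg 0: [6, 4, 3]
Peg 1: [5]
Peg 2: []
Peg 3: [2, 1]

After move 4 (3->0):
Peg 0: [6, 4, 3, 1]
Peg 1: [5]
Peg 2: []
Peg 3: [2]

After move 5 (0->2):
Peg 0: [6, 4, 3]
Peg 1: [5]
Peg 2: [1]
Peg 3: [2]

Answer: Peg 0: [6, 4, 3]
Peg 1: [5]
Peg 2: [1]
Peg 3: [2]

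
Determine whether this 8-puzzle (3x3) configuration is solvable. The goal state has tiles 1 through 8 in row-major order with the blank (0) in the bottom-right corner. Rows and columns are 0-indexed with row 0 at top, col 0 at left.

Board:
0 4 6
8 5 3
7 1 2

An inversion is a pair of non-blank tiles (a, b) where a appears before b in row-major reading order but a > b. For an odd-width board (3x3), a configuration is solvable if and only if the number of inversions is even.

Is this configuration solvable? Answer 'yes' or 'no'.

Answer: no

Derivation:
Inversions (pairs i<j in row-major order where tile[i] > tile[j] > 0): 19
19 is odd, so the puzzle is not solvable.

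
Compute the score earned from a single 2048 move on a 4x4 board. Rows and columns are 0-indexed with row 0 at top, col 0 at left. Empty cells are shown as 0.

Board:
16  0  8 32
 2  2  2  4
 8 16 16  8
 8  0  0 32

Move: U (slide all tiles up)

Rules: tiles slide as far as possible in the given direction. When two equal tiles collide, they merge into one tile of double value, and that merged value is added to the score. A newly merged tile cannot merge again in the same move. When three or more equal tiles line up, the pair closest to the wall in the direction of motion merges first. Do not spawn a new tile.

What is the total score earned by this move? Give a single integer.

Answer: 16

Derivation:
Slide up:
col 0: [16, 2, 8, 8] -> [16, 2, 16, 0]  score +16 (running 16)
col 1: [0, 2, 16, 0] -> [2, 16, 0, 0]  score +0 (running 16)
col 2: [8, 2, 16, 0] -> [8, 2, 16, 0]  score +0 (running 16)
col 3: [32, 4, 8, 32] -> [32, 4, 8, 32]  score +0 (running 16)
Board after move:
16  2  8 32
 2 16  2  4
16  0 16  8
 0  0  0 32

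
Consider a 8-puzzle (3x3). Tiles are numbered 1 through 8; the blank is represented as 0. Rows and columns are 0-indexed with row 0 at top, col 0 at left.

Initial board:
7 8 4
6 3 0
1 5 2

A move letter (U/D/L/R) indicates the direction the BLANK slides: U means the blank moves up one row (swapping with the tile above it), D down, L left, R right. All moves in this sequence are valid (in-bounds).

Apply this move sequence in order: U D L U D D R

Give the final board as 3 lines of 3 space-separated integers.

After move 1 (U):
7 8 0
6 3 4
1 5 2

After move 2 (D):
7 8 4
6 3 0
1 5 2

After move 3 (L):
7 8 4
6 0 3
1 5 2

After move 4 (U):
7 0 4
6 8 3
1 5 2

After move 5 (D):
7 8 4
6 0 3
1 5 2

After move 6 (D):
7 8 4
6 5 3
1 0 2

After move 7 (R):
7 8 4
6 5 3
1 2 0

Answer: 7 8 4
6 5 3
1 2 0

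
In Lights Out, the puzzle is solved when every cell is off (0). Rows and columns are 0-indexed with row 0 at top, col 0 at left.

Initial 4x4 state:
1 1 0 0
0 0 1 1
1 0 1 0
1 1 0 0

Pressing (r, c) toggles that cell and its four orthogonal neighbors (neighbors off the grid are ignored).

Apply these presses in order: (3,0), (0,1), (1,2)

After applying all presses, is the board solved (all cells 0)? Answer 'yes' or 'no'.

After press 1 at (3,0):
1 1 0 0
0 0 1 1
0 0 1 0
0 0 0 0

After press 2 at (0,1):
0 0 1 0
0 1 1 1
0 0 1 0
0 0 0 0

After press 3 at (1,2):
0 0 0 0
0 0 0 0
0 0 0 0
0 0 0 0

Lights still on: 0

Answer: yes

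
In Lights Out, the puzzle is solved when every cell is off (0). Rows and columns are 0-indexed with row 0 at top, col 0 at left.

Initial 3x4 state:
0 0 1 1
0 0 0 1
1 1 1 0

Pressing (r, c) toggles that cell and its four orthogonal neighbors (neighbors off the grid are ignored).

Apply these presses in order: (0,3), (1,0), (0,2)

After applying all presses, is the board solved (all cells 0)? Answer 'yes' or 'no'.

After press 1 at (0,3):
0 0 0 0
0 0 0 0
1 1 1 0

After press 2 at (1,0):
1 0 0 0
1 1 0 0
0 1 1 0

After press 3 at (0,2):
1 1 1 1
1 1 1 0
0 1 1 0

Lights still on: 9

Answer: no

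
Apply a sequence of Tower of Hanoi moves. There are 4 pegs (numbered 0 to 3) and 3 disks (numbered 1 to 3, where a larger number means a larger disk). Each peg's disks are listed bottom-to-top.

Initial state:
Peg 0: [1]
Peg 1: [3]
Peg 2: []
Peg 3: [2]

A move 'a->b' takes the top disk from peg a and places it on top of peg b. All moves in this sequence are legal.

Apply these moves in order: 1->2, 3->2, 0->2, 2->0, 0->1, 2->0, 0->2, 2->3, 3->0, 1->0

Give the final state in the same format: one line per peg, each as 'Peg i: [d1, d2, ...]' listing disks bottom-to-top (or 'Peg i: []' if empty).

Answer: Peg 0: [2, 1]
Peg 1: []
Peg 2: [3]
Peg 3: []

Derivation:
After move 1 (1->2):
Peg 0: [1]
Peg 1: []
Peg 2: [3]
Peg 3: [2]

After move 2 (3->2):
Peg 0: [1]
Peg 1: []
Peg 2: [3, 2]
Peg 3: []

After move 3 (0->2):
Peg 0: []
Peg 1: []
Peg 2: [3, 2, 1]
Peg 3: []

After move 4 (2->0):
Peg 0: [1]
Peg 1: []
Peg 2: [3, 2]
Peg 3: []

After move 5 (0->1):
Peg 0: []
Peg 1: [1]
Peg 2: [3, 2]
Peg 3: []

After move 6 (2->0):
Peg 0: [2]
Peg 1: [1]
Peg 2: [3]
Peg 3: []

After move 7 (0->2):
Peg 0: []
Peg 1: [1]
Peg 2: [3, 2]
Peg 3: []

After move 8 (2->3):
Peg 0: []
Peg 1: [1]
Peg 2: [3]
Peg 3: [2]

After move 9 (3->0):
Peg 0: [2]
Peg 1: [1]
Peg 2: [3]
Peg 3: []

After move 10 (1->0):
Peg 0: [2, 1]
Peg 1: []
Peg 2: [3]
Peg 3: []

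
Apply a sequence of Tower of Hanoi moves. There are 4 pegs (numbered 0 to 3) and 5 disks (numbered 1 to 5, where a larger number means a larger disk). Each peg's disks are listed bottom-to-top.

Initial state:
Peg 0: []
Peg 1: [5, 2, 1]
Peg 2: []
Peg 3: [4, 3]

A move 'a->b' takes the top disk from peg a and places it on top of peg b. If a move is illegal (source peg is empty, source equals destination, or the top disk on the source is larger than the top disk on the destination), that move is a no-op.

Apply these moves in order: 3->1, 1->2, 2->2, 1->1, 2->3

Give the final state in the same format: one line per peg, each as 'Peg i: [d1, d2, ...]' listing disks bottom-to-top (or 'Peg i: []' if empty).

After move 1 (3->1):
Peg 0: []
Peg 1: [5, 2, 1]
Peg 2: []
Peg 3: [4, 3]

After move 2 (1->2):
Peg 0: []
Peg 1: [5, 2]
Peg 2: [1]
Peg 3: [4, 3]

After move 3 (2->2):
Peg 0: []
Peg 1: [5, 2]
Peg 2: [1]
Peg 3: [4, 3]

After move 4 (1->1):
Peg 0: []
Peg 1: [5, 2]
Peg 2: [1]
Peg 3: [4, 3]

After move 5 (2->3):
Peg 0: []
Peg 1: [5, 2]
Peg 2: []
Peg 3: [4, 3, 1]

Answer: Peg 0: []
Peg 1: [5, 2]
Peg 2: []
Peg 3: [4, 3, 1]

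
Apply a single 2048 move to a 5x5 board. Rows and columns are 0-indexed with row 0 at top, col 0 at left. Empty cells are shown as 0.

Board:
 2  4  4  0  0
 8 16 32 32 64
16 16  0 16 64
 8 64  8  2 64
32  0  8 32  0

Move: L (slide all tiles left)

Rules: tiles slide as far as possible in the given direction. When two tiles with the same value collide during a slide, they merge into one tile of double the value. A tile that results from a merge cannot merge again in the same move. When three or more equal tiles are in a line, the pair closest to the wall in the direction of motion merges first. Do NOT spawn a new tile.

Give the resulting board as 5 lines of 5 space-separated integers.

Answer:  2  8  0  0  0
 8 16 64 64  0
32 16 64  0  0
 8 64  8  2 64
32  8 32  0  0

Derivation:
Slide left:
row 0: [2, 4, 4, 0, 0] -> [2, 8, 0, 0, 0]
row 1: [8, 16, 32, 32, 64] -> [8, 16, 64, 64, 0]
row 2: [16, 16, 0, 16, 64] -> [32, 16, 64, 0, 0]
row 3: [8, 64, 8, 2, 64] -> [8, 64, 8, 2, 64]
row 4: [32, 0, 8, 32, 0] -> [32, 8, 32, 0, 0]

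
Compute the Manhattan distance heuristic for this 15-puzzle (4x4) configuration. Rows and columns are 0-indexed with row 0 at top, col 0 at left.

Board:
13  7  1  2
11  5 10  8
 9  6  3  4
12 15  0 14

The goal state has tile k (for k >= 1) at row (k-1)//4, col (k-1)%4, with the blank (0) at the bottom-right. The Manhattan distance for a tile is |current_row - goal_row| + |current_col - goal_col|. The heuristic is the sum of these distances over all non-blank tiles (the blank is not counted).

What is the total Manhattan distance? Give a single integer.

Tile 13: at (0,0), goal (3,0), distance |0-3|+|0-0| = 3
Tile 7: at (0,1), goal (1,2), distance |0-1|+|1-2| = 2
Tile 1: at (0,2), goal (0,0), distance |0-0|+|2-0| = 2
Tile 2: at (0,3), goal (0,1), distance |0-0|+|3-1| = 2
Tile 11: at (1,0), goal (2,2), distance |1-2|+|0-2| = 3
Tile 5: at (1,1), goal (1,0), distance |1-1|+|1-0| = 1
Tile 10: at (1,2), goal (2,1), distance |1-2|+|2-1| = 2
Tile 8: at (1,3), goal (1,3), distance |1-1|+|3-3| = 0
Tile 9: at (2,0), goal (2,0), distance |2-2|+|0-0| = 0
Tile 6: at (2,1), goal (1,1), distance |2-1|+|1-1| = 1
Tile 3: at (2,2), goal (0,2), distance |2-0|+|2-2| = 2
Tile 4: at (2,3), goal (0,3), distance |2-0|+|3-3| = 2
Tile 12: at (3,0), goal (2,3), distance |3-2|+|0-3| = 4
Tile 15: at (3,1), goal (3,2), distance |3-3|+|1-2| = 1
Tile 14: at (3,3), goal (3,1), distance |3-3|+|3-1| = 2
Sum: 3 + 2 + 2 + 2 + 3 + 1 + 2 + 0 + 0 + 1 + 2 + 2 + 4 + 1 + 2 = 27

Answer: 27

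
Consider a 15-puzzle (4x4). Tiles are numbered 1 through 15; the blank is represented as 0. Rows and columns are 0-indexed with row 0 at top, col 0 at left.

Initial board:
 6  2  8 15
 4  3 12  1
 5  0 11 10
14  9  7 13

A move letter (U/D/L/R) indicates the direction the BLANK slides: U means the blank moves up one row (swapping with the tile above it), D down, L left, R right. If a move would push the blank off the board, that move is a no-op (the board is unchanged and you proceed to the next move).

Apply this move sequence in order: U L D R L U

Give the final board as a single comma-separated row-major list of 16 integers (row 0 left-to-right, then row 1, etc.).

After move 1 (U):
 6  2  8 15
 4  0 12  1
 5  3 11 10
14  9  7 13

After move 2 (L):
 6  2  8 15
 0  4 12  1
 5  3 11 10
14  9  7 13

After move 3 (D):
 6  2  8 15
 5  4 12  1
 0  3 11 10
14  9  7 13

After move 4 (R):
 6  2  8 15
 5  4 12  1
 3  0 11 10
14  9  7 13

After move 5 (L):
 6  2  8 15
 5  4 12  1
 0  3 11 10
14  9  7 13

After move 6 (U):
 6  2  8 15
 0  4 12  1
 5  3 11 10
14  9  7 13

Answer: 6, 2, 8, 15, 0, 4, 12, 1, 5, 3, 11, 10, 14, 9, 7, 13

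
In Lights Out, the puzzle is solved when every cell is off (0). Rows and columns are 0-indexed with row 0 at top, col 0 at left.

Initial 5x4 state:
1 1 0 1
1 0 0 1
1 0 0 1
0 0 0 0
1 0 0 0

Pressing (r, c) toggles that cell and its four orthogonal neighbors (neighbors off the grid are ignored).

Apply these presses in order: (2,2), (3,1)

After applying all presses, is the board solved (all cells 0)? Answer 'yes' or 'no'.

Answer: no

Derivation:
After press 1 at (2,2):
1 1 0 1
1 0 1 1
1 1 1 0
0 0 1 0
1 0 0 0

After press 2 at (3,1):
1 1 0 1
1 0 1 1
1 0 1 0
1 1 0 0
1 1 0 0

Lights still on: 12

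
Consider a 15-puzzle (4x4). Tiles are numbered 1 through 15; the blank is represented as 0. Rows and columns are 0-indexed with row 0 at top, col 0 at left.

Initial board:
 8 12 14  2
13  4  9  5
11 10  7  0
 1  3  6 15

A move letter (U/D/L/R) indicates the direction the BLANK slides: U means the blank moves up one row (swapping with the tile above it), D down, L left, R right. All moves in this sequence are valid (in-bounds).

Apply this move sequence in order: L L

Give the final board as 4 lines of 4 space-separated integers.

Answer:  8 12 14  2
13  4  9  5
11  0 10  7
 1  3  6 15

Derivation:
After move 1 (L):
 8 12 14  2
13  4  9  5
11 10  0  7
 1  3  6 15

After move 2 (L):
 8 12 14  2
13  4  9  5
11  0 10  7
 1  3  6 15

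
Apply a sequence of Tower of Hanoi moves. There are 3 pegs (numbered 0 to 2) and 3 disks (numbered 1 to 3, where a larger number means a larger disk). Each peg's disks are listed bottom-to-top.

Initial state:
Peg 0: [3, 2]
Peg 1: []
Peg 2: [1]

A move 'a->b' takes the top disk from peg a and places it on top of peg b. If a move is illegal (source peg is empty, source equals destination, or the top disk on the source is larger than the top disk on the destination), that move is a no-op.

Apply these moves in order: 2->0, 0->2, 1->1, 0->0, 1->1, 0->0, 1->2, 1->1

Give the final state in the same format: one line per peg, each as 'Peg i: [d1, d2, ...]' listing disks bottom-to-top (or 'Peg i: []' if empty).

Answer: Peg 0: [3, 2]
Peg 1: []
Peg 2: [1]

Derivation:
After move 1 (2->0):
Peg 0: [3, 2, 1]
Peg 1: []
Peg 2: []

After move 2 (0->2):
Peg 0: [3, 2]
Peg 1: []
Peg 2: [1]

After move 3 (1->1):
Peg 0: [3, 2]
Peg 1: []
Peg 2: [1]

After move 4 (0->0):
Peg 0: [3, 2]
Peg 1: []
Peg 2: [1]

After move 5 (1->1):
Peg 0: [3, 2]
Peg 1: []
Peg 2: [1]

After move 6 (0->0):
Peg 0: [3, 2]
Peg 1: []
Peg 2: [1]

After move 7 (1->2):
Peg 0: [3, 2]
Peg 1: []
Peg 2: [1]

After move 8 (1->1):
Peg 0: [3, 2]
Peg 1: []
Peg 2: [1]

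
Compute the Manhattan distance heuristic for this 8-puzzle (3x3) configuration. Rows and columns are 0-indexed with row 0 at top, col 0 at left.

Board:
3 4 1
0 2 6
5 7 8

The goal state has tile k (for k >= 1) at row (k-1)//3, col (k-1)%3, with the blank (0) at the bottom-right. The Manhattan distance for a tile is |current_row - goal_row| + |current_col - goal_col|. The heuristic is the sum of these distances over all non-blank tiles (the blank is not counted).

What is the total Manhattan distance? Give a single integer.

Answer: 11

Derivation:
Tile 3: at (0,0), goal (0,2), distance |0-0|+|0-2| = 2
Tile 4: at (0,1), goal (1,0), distance |0-1|+|1-0| = 2
Tile 1: at (0,2), goal (0,0), distance |0-0|+|2-0| = 2
Tile 2: at (1,1), goal (0,1), distance |1-0|+|1-1| = 1
Tile 6: at (1,2), goal (1,2), distance |1-1|+|2-2| = 0
Tile 5: at (2,0), goal (1,1), distance |2-1|+|0-1| = 2
Tile 7: at (2,1), goal (2,0), distance |2-2|+|1-0| = 1
Tile 8: at (2,2), goal (2,1), distance |2-2|+|2-1| = 1
Sum: 2 + 2 + 2 + 1 + 0 + 2 + 1 + 1 = 11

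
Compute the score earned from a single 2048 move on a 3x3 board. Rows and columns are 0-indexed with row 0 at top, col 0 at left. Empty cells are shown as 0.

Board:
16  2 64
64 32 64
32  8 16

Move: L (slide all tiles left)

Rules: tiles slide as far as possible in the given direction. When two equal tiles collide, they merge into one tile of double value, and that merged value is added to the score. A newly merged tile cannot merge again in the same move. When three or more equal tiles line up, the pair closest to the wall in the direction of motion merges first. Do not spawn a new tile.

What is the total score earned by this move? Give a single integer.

Answer: 0

Derivation:
Slide left:
row 0: [16, 2, 64] -> [16, 2, 64]  score +0 (running 0)
row 1: [64, 32, 64] -> [64, 32, 64]  score +0 (running 0)
row 2: [32, 8, 16] -> [32, 8, 16]  score +0 (running 0)
Board after move:
16  2 64
64 32 64
32  8 16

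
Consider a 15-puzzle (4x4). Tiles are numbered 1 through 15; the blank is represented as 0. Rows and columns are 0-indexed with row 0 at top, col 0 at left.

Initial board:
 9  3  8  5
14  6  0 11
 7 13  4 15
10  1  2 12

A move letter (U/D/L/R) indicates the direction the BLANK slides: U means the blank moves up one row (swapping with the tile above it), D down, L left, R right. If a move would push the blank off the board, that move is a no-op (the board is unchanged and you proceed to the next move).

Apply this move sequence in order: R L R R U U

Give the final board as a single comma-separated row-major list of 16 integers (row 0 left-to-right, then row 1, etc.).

After move 1 (R):
 9  3  8  5
14  6 11  0
 7 13  4 15
10  1  2 12

After move 2 (L):
 9  3  8  5
14  6  0 11
 7 13  4 15
10  1  2 12

After move 3 (R):
 9  3  8  5
14  6 11  0
 7 13  4 15
10  1  2 12

After move 4 (R):
 9  3  8  5
14  6 11  0
 7 13  4 15
10  1  2 12

After move 5 (U):
 9  3  8  0
14  6 11  5
 7 13  4 15
10  1  2 12

After move 6 (U):
 9  3  8  0
14  6 11  5
 7 13  4 15
10  1  2 12

Answer: 9, 3, 8, 0, 14, 6, 11, 5, 7, 13, 4, 15, 10, 1, 2, 12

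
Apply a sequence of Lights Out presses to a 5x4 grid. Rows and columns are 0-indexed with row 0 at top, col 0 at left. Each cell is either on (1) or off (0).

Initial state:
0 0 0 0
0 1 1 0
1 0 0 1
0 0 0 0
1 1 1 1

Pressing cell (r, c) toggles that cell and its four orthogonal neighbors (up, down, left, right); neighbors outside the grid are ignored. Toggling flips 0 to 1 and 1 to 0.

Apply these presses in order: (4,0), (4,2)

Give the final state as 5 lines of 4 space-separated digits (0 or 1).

Answer: 0 0 0 0
0 1 1 0
1 0 0 1
1 0 1 0
0 1 0 0

Derivation:
After press 1 at (4,0):
0 0 0 0
0 1 1 0
1 0 0 1
1 0 0 0
0 0 1 1

After press 2 at (4,2):
0 0 0 0
0 1 1 0
1 0 0 1
1 0 1 0
0 1 0 0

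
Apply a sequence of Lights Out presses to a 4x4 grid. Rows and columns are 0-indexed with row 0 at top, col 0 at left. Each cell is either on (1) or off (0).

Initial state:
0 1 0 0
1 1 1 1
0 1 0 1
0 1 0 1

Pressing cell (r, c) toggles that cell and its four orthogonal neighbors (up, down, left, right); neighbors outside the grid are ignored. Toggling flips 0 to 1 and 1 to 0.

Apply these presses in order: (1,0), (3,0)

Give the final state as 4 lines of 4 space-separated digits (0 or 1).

After press 1 at (1,0):
1 1 0 0
0 0 1 1
1 1 0 1
0 1 0 1

After press 2 at (3,0):
1 1 0 0
0 0 1 1
0 1 0 1
1 0 0 1

Answer: 1 1 0 0
0 0 1 1
0 1 0 1
1 0 0 1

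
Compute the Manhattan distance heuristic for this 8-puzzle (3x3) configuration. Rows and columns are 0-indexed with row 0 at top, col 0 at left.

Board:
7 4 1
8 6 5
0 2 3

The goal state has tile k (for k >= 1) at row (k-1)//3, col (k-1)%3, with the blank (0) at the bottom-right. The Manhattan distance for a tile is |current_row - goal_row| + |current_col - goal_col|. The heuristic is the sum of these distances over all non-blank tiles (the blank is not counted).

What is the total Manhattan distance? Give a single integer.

Tile 7: (0,0)->(2,0) = 2
Tile 4: (0,1)->(1,0) = 2
Tile 1: (0,2)->(0,0) = 2
Tile 8: (1,0)->(2,1) = 2
Tile 6: (1,1)->(1,2) = 1
Tile 5: (1,2)->(1,1) = 1
Tile 2: (2,1)->(0,1) = 2
Tile 3: (2,2)->(0,2) = 2
Sum: 2 + 2 + 2 + 2 + 1 + 1 + 2 + 2 = 14

Answer: 14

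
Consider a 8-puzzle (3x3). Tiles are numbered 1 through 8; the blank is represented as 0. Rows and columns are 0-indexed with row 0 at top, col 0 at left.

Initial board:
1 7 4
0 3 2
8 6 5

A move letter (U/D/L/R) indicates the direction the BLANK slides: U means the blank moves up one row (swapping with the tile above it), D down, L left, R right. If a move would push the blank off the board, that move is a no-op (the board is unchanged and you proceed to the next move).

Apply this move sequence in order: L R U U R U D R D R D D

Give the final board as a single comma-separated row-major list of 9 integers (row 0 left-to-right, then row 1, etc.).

After move 1 (L):
1 7 4
0 3 2
8 6 5

After move 2 (R):
1 7 4
3 0 2
8 6 5

After move 3 (U):
1 0 4
3 7 2
8 6 5

After move 4 (U):
1 0 4
3 7 2
8 6 5

After move 5 (R):
1 4 0
3 7 2
8 6 5

After move 6 (U):
1 4 0
3 7 2
8 6 5

After move 7 (D):
1 4 2
3 7 0
8 6 5

After move 8 (R):
1 4 2
3 7 0
8 6 5

After move 9 (D):
1 4 2
3 7 5
8 6 0

After move 10 (R):
1 4 2
3 7 5
8 6 0

After move 11 (D):
1 4 2
3 7 5
8 6 0

After move 12 (D):
1 4 2
3 7 5
8 6 0

Answer: 1, 4, 2, 3, 7, 5, 8, 6, 0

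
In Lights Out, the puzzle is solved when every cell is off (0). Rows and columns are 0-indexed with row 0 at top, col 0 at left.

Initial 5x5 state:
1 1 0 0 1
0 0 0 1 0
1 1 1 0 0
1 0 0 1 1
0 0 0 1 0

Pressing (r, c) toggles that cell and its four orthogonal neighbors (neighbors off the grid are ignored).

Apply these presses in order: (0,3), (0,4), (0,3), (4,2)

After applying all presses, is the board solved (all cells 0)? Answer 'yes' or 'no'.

Answer: no

Derivation:
After press 1 at (0,3):
1 1 1 1 0
0 0 0 0 0
1 1 1 0 0
1 0 0 1 1
0 0 0 1 0

After press 2 at (0,4):
1 1 1 0 1
0 0 0 0 1
1 1 1 0 0
1 0 0 1 1
0 0 0 1 0

After press 3 at (0,3):
1 1 0 1 0
0 0 0 1 1
1 1 1 0 0
1 0 0 1 1
0 0 0 1 0

After press 4 at (4,2):
1 1 0 1 0
0 0 0 1 1
1 1 1 0 0
1 0 1 1 1
0 1 1 0 0

Lights still on: 14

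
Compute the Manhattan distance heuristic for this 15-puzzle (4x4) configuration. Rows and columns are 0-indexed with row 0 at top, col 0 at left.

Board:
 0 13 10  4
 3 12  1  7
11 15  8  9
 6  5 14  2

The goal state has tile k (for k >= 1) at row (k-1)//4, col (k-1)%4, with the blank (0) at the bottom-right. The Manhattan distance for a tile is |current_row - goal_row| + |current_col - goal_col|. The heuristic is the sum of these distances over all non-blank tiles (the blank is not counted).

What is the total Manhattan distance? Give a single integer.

Answer: 38

Derivation:
Tile 13: (0,1)->(3,0) = 4
Tile 10: (0,2)->(2,1) = 3
Tile 4: (0,3)->(0,3) = 0
Tile 3: (1,0)->(0,2) = 3
Tile 12: (1,1)->(2,3) = 3
Tile 1: (1,2)->(0,0) = 3
Tile 7: (1,3)->(1,2) = 1
Tile 11: (2,0)->(2,2) = 2
Tile 15: (2,1)->(3,2) = 2
Tile 8: (2,2)->(1,3) = 2
Tile 9: (2,3)->(2,0) = 3
Tile 6: (3,0)->(1,1) = 3
Tile 5: (3,1)->(1,0) = 3
Tile 14: (3,2)->(3,1) = 1
Tile 2: (3,3)->(0,1) = 5
Sum: 4 + 3 + 0 + 3 + 3 + 3 + 1 + 2 + 2 + 2 + 3 + 3 + 3 + 1 + 5 = 38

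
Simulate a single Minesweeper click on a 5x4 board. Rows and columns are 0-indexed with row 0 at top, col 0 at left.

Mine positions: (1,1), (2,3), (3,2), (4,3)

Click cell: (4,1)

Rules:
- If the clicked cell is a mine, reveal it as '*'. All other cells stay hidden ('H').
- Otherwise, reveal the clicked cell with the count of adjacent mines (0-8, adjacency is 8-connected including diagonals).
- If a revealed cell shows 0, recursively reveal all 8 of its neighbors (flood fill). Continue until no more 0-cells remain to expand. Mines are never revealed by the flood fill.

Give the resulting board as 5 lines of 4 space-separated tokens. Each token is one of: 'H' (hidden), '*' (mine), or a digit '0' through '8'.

H H H H
H H H H
H H H H
H H H H
H 1 H H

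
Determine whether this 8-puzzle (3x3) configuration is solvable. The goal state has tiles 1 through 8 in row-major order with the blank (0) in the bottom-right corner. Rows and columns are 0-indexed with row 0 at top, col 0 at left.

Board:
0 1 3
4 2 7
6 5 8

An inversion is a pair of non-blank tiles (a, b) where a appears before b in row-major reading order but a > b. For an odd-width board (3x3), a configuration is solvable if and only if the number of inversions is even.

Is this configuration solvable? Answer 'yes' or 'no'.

Inversions (pairs i<j in row-major order where tile[i] > tile[j] > 0): 5
5 is odd, so the puzzle is not solvable.

Answer: no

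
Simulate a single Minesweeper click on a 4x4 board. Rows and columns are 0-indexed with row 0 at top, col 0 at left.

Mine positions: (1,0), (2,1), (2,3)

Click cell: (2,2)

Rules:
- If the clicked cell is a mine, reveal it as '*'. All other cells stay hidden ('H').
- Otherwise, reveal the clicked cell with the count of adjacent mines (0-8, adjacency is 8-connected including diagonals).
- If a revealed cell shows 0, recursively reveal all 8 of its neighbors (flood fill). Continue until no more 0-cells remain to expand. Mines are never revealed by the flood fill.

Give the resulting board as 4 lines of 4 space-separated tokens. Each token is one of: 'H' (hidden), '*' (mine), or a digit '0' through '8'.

H H H H
H H H H
H H 2 H
H H H H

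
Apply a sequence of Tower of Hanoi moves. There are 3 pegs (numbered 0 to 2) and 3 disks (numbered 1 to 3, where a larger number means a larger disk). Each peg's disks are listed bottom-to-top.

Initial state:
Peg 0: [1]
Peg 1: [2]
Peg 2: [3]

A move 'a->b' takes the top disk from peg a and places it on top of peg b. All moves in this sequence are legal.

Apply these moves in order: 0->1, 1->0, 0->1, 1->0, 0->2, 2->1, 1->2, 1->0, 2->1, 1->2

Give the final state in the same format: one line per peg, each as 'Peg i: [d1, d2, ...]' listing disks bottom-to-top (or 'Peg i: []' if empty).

Answer: Peg 0: [2]
Peg 1: []
Peg 2: [3, 1]

Derivation:
After move 1 (0->1):
Peg 0: []
Peg 1: [2, 1]
Peg 2: [3]

After move 2 (1->0):
Peg 0: [1]
Peg 1: [2]
Peg 2: [3]

After move 3 (0->1):
Peg 0: []
Peg 1: [2, 1]
Peg 2: [3]

After move 4 (1->0):
Peg 0: [1]
Peg 1: [2]
Peg 2: [3]

After move 5 (0->2):
Peg 0: []
Peg 1: [2]
Peg 2: [3, 1]

After move 6 (2->1):
Peg 0: []
Peg 1: [2, 1]
Peg 2: [3]

After move 7 (1->2):
Peg 0: []
Peg 1: [2]
Peg 2: [3, 1]

After move 8 (1->0):
Peg 0: [2]
Peg 1: []
Peg 2: [3, 1]

After move 9 (2->1):
Peg 0: [2]
Peg 1: [1]
Peg 2: [3]

After move 10 (1->2):
Peg 0: [2]
Peg 1: []
Peg 2: [3, 1]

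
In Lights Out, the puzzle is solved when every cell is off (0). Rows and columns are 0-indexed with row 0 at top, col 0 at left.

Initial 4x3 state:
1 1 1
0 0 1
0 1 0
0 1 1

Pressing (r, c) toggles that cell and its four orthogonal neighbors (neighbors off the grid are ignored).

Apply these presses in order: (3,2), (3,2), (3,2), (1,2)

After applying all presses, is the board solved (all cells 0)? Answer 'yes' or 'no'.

Answer: no

Derivation:
After press 1 at (3,2):
1 1 1
0 0 1
0 1 1
0 0 0

After press 2 at (3,2):
1 1 1
0 0 1
0 1 0
0 1 1

After press 3 at (3,2):
1 1 1
0 0 1
0 1 1
0 0 0

After press 4 at (1,2):
1 1 0
0 1 0
0 1 0
0 0 0

Lights still on: 4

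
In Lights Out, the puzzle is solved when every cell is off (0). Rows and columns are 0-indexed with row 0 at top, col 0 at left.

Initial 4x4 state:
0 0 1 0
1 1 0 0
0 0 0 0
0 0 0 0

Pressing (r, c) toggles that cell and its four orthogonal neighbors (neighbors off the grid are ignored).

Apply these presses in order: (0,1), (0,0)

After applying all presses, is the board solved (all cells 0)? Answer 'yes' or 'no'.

Answer: yes

Derivation:
After press 1 at (0,1):
1 1 0 0
1 0 0 0
0 0 0 0
0 0 0 0

After press 2 at (0,0):
0 0 0 0
0 0 0 0
0 0 0 0
0 0 0 0

Lights still on: 0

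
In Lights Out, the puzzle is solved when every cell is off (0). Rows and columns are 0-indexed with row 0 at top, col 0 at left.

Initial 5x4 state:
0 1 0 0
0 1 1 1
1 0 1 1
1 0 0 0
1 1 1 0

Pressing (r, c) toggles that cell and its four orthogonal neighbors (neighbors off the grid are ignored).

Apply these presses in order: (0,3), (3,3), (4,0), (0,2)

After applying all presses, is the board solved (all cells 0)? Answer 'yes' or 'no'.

After press 1 at (0,3):
0 1 1 1
0 1 1 0
1 0 1 1
1 0 0 0
1 1 1 0

After press 2 at (3,3):
0 1 1 1
0 1 1 0
1 0 1 0
1 0 1 1
1 1 1 1

After press 3 at (4,0):
0 1 1 1
0 1 1 0
1 0 1 0
0 0 1 1
0 0 1 1

After press 4 at (0,2):
0 0 0 0
0 1 0 0
1 0 1 0
0 0 1 1
0 0 1 1

Lights still on: 7

Answer: no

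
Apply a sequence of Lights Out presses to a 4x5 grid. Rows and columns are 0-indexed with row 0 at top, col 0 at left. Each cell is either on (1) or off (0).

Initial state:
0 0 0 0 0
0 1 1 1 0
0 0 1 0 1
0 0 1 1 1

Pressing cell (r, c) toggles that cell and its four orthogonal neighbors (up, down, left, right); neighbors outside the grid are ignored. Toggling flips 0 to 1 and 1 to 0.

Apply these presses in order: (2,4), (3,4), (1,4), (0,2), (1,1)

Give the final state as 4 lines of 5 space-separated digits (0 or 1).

Answer: 0 0 1 1 1
1 0 1 0 0
0 1 1 1 0
0 0 1 0 1

Derivation:
After press 1 at (2,4):
0 0 0 0 0
0 1 1 1 1
0 0 1 1 0
0 0 1 1 0

After press 2 at (3,4):
0 0 0 0 0
0 1 1 1 1
0 0 1 1 1
0 0 1 0 1

After press 3 at (1,4):
0 0 0 0 1
0 1 1 0 0
0 0 1 1 0
0 0 1 0 1

After press 4 at (0,2):
0 1 1 1 1
0 1 0 0 0
0 0 1 1 0
0 0 1 0 1

After press 5 at (1,1):
0 0 1 1 1
1 0 1 0 0
0 1 1 1 0
0 0 1 0 1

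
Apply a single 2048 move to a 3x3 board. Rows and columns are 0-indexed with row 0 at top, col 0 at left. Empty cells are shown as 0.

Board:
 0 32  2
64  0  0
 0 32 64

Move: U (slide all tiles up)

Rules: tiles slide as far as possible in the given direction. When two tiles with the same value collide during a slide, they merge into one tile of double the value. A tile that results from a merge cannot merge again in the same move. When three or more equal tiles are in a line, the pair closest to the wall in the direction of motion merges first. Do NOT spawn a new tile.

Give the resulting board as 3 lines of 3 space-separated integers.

Answer: 64 64  2
 0  0 64
 0  0  0

Derivation:
Slide up:
col 0: [0, 64, 0] -> [64, 0, 0]
col 1: [32, 0, 32] -> [64, 0, 0]
col 2: [2, 0, 64] -> [2, 64, 0]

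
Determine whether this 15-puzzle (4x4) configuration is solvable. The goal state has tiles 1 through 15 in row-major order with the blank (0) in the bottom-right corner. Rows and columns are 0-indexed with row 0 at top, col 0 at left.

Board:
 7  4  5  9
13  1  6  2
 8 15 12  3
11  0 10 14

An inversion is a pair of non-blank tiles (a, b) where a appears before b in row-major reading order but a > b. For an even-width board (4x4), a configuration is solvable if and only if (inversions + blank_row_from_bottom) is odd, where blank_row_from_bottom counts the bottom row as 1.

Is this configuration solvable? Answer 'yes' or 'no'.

Answer: no

Derivation:
Inversions: 37
Blank is in row 3 (0-indexed from top), which is row 1 counting from the bottom (bottom = 1).
37 + 1 = 38, which is even, so the puzzle is not solvable.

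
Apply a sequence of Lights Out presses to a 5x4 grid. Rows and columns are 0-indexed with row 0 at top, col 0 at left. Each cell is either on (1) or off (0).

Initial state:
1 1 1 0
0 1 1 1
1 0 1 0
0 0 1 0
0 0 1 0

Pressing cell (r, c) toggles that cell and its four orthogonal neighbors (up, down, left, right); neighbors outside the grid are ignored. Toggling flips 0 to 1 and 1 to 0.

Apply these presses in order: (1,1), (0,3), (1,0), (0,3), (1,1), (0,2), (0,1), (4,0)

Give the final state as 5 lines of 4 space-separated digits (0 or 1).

Answer: 1 1 1 1
1 1 0 1
0 0 1 0
1 0 1 0
1 1 1 0

Derivation:
After press 1 at (1,1):
1 0 1 0
1 0 0 1
1 1 1 0
0 0 1 0
0 0 1 0

After press 2 at (0,3):
1 0 0 1
1 0 0 0
1 1 1 0
0 0 1 0
0 0 1 0

After press 3 at (1,0):
0 0 0 1
0 1 0 0
0 1 1 0
0 0 1 0
0 0 1 0

After press 4 at (0,3):
0 0 1 0
0 1 0 1
0 1 1 0
0 0 1 0
0 0 1 0

After press 5 at (1,1):
0 1 1 0
1 0 1 1
0 0 1 0
0 0 1 0
0 0 1 0

After press 6 at (0,2):
0 0 0 1
1 0 0 1
0 0 1 0
0 0 1 0
0 0 1 0

After press 7 at (0,1):
1 1 1 1
1 1 0 1
0 0 1 0
0 0 1 0
0 0 1 0

After press 8 at (4,0):
1 1 1 1
1 1 0 1
0 0 1 0
1 0 1 0
1 1 1 0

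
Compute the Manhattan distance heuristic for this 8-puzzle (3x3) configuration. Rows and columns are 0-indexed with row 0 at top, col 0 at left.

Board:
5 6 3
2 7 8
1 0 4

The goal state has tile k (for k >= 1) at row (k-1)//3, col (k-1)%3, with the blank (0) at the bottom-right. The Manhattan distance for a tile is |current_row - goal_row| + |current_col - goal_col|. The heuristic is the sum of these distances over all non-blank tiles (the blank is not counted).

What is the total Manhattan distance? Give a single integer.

Tile 5: at (0,0), goal (1,1), distance |0-1|+|0-1| = 2
Tile 6: at (0,1), goal (1,2), distance |0-1|+|1-2| = 2
Tile 3: at (0,2), goal (0,2), distance |0-0|+|2-2| = 0
Tile 2: at (1,0), goal (0,1), distance |1-0|+|0-1| = 2
Tile 7: at (1,1), goal (2,0), distance |1-2|+|1-0| = 2
Tile 8: at (1,2), goal (2,1), distance |1-2|+|2-1| = 2
Tile 1: at (2,0), goal (0,0), distance |2-0|+|0-0| = 2
Tile 4: at (2,2), goal (1,0), distance |2-1|+|2-0| = 3
Sum: 2 + 2 + 0 + 2 + 2 + 2 + 2 + 3 = 15

Answer: 15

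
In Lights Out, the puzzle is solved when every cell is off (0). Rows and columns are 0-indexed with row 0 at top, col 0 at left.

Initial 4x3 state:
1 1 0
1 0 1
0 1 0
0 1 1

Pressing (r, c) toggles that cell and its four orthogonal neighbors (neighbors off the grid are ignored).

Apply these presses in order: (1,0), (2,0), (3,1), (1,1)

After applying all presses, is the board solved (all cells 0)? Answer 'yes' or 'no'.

After press 1 at (1,0):
0 1 0
0 1 1
1 1 0
0 1 1

After press 2 at (2,0):
0 1 0
1 1 1
0 0 0
1 1 1

After press 3 at (3,1):
0 1 0
1 1 1
0 1 0
0 0 0

After press 4 at (1,1):
0 0 0
0 0 0
0 0 0
0 0 0

Lights still on: 0

Answer: yes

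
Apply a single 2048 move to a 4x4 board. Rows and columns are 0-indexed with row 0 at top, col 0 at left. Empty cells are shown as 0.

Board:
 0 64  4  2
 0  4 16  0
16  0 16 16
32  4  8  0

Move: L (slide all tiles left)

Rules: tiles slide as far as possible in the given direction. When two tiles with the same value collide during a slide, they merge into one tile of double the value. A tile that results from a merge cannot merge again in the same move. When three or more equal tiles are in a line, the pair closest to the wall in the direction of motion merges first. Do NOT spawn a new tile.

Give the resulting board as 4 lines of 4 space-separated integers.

Slide left:
row 0: [0, 64, 4, 2] -> [64, 4, 2, 0]
row 1: [0, 4, 16, 0] -> [4, 16, 0, 0]
row 2: [16, 0, 16, 16] -> [32, 16, 0, 0]
row 3: [32, 4, 8, 0] -> [32, 4, 8, 0]

Answer: 64  4  2  0
 4 16  0  0
32 16  0  0
32  4  8  0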